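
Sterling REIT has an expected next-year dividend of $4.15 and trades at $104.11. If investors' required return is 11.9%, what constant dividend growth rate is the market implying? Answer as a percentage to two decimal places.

From P₀ = D₁/(r − g), the implied growth is g = r − D₁/P₀.
g = 0.119 − 4.15/104.11 = 0.119 − 0.03986 = 0.07914

7.91%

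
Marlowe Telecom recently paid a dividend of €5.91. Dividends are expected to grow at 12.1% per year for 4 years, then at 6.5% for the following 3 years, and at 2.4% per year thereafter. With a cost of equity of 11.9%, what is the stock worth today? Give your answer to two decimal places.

Three-stage DDM. Project D₁…D_7; terminal Gordon value at t=7 with g = 0.024; discount at r = 0.119.
D_1 = 6.6251
D_2 = 7.4267
D_3 = 8.3254
D_4 = 9.3328
D_5 = 9.9394
D_6 = 10.5854
D_7 = 11.2735
TV_7 = 11.5441/(0.119−0.024) = 121.5165
P₀ = Σ Dₜ/(1+r)ᵗ + TV_7/(1+r)^7 = 95.2469

€95.25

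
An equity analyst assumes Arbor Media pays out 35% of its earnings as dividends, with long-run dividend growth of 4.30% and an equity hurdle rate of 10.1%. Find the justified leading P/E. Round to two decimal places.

6.03

Justified leading P/E = b/(r−g) = 0.35/(0.101−0.043) = 6.0345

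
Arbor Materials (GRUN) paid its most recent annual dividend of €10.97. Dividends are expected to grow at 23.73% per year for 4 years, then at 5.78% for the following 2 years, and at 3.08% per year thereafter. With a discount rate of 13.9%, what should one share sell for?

€207.08

Three-stage DDM. Project D₁…D_6; terminal Gordon value at t=6 with g = 0.0308; discount at r = 0.139.
D_1 = 13.5732
D_2 = 16.7941
D_3 = 20.7793
D_4 = 25.7103
D_5 = 27.1963
D_6 = 28.7683
TV_6 = 29.6543/(0.139−0.0308) = 274.0697
P₀ = Σ Dₜ/(1+r)ᵗ + TV_6/(1+r)^6 = 207.0848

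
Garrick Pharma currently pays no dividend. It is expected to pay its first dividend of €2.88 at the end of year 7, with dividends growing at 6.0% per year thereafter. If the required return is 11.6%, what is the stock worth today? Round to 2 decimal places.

€26.62

Deferred-dividend DDM. At t=6 the remaining stream is a growing perpetuity with first payment D_7 = 2.88.
V_6 = D_7/(r−g) = 2.88/(0.116−0.06) = 51.4286
P₀ = V_6/(1+r)^6 = 51.4286/(1+0.116)^6 = 26.6207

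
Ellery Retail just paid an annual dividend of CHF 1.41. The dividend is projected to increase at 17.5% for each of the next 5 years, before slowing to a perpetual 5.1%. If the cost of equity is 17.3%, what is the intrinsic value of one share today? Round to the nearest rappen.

Two-stage DDM. Project D₁…D_5 at 0.175, terminal growth 0.051, discount at r = 0.173.
D_1 = 1.6567
D_2 = 1.9467
D_3 = 2.2874
D_4 = 2.6876
D_5 = 3.1580
Terminal value at t=5: TV = D_6/(r−g) = 3.3190/(0.173−0.051) = 27.2052
P₀ = 1.6567/(1+0.173)^1 + 1.9467/(1+0.173)^2 + 2.2874/(1+0.173)^3 + 2.6876/(1+0.173)^4 + 3.1580/(1+0.173)^5 + 27.2052/(1+0.173)^5 = 19.3369

CHF 19.34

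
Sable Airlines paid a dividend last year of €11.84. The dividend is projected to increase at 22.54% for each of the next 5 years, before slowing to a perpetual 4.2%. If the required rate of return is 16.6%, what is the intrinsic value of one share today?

€196.44

Two-stage DDM. Project D₁…D_5 at 0.2254, terminal growth 0.042, discount at r = 0.166.
D_1 = 14.5087
D_2 = 17.7790
D_3 = 21.7864
D_4 = 26.6970
D_5 = 32.7146
Terminal value at t=5: TV = D_6/(r−g) = 34.0886/(0.166−0.042) = 274.9078
P₀ = 14.5087/(1+0.166)^1 + 17.7790/(1+0.166)^2 + 21.7864/(1+0.166)^3 + 26.6970/(1+0.166)^4 + 32.7146/(1+0.166)^5 + 274.9078/(1+0.166)^5 = 196.4401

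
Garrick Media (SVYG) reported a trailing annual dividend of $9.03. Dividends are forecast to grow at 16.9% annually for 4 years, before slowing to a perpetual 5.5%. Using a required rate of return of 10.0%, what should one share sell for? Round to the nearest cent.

Two-stage DDM. Project D₁…D_4 at 0.169, terminal growth 0.055, discount at r = 0.1.
D_1 = 10.5561
D_2 = 12.3400
D_3 = 14.4255
D_4 = 16.8634
Terminal value at t=4: TV = D_5/(r−g) = 17.7909/(0.1−0.055) = 395.3536
P₀ = 10.5561/(1+0.1)^1 + 12.3400/(1+0.1)^2 + 14.4255/(1+0.1)^3 + 16.8634/(1+0.1)^4 + 395.3536/(1+0.1)^4 = 312.1827

$312.18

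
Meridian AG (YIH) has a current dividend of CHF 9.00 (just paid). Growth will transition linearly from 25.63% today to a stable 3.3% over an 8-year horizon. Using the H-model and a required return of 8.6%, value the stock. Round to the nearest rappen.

H-model: P₀ = D₀[(1+g_L) + H(g_S−g_L)]/(r−g_L), with H = 8/2 = 4.
P₀ = 9.00 × [(1+0.033) + 4×(0.2563−0.033)] / (0.086−0.033)
   = 9.00 × 1.9262 / 0.053 = 327.0906

CHF 327.09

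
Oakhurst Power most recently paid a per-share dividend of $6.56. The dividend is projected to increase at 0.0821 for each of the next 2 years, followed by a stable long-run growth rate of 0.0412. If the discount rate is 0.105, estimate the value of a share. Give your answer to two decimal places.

Two-stage DDM. Project D₁…D_2 at 0.0821, terminal growth 0.0412, discount at r = 0.105.
D_1 = 7.0986
D_2 = 7.6814
Terminal value at t=2: TV = D_3/(r−g) = 7.9978/(0.105−0.0412) = 125.3580
P₀ = 7.0986/(1+0.105)^1 + 7.6814/(1+0.105)^2 + 125.3580/(1+0.105)^2 = 115.3812

$115.38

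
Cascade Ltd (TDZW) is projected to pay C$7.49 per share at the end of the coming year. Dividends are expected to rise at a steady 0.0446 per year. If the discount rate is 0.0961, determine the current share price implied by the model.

Gordon growth model: P₀ = D₁/(r − g), with D₁ = 7.49 given directly.
P₀ = 7.4900 / (0.0961 − 0.0446) = 7.4900 / 0.0515 = 145.4369

C$145.44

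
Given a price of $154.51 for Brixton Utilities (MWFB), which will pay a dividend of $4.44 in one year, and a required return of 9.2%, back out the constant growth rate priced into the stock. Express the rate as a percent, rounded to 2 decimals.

6.33%

From P₀ = D₁/(r − g), the implied growth is g = r − D₁/P₀.
g = 0.092 − 4.44/154.51 = 0.092 − 0.02874 = 0.06326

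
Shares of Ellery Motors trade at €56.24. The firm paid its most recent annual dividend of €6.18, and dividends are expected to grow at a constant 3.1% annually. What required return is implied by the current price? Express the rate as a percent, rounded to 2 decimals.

Rearranging the constant-growth DDM: r = D₁/P₀ + g.
D₁ = 6.18 × (1 + 0.031) = 6.3716.
r = 6.3716 / 56.24 + 0.031 = 0.11329 + 0.031 = 0.14429

14.43%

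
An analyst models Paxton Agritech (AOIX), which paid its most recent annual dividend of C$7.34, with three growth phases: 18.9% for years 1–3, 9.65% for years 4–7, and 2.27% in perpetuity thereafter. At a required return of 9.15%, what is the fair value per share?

Three-stage DDM. Project D₁…D_7; terminal Gordon value at t=7 with g = 0.0227; discount at r = 0.0915.
D_1 = 8.7273
D_2 = 10.3767
D_3 = 12.3379
D_4 = 13.5285
D_5 = 14.8340
D_6 = 16.2655
D_7 = 17.8351
TV_7 = 18.2400/(0.0915−0.0227) = 265.1160
P₀ = Σ Dₜ/(1+r)ᵗ + TV_7/(1+r)^7 = 208.2198

C$208.22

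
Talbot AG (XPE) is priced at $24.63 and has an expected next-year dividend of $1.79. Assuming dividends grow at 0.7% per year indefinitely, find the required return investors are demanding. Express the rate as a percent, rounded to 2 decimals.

7.97%

Rearranging the constant-growth DDM: r = D₁/P₀ + g.
r = 1.7900 / 24.63 + 0.007 = 0.07268 + 0.007 = 0.07968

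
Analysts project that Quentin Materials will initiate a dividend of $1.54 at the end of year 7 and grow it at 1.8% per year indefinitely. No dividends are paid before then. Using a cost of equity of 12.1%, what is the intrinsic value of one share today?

$7.53

Deferred-dividend DDM. At t=6 the remaining stream is a growing perpetuity with first payment D_7 = 1.54.
V_6 = D_7/(r−g) = 1.54/(0.121−0.018) = 14.9515
P₀ = V_6/(1+r)^6 = 14.9515/(1+0.121)^6 = 7.5344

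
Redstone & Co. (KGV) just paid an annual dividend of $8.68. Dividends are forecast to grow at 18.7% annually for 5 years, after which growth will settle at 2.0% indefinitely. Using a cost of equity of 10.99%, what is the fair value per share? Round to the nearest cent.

Two-stage DDM. Project D₁…D_5 at 0.187, terminal growth 0.02, discount at r = 0.1099.
D_1 = 10.3032
D_2 = 12.2299
D_3 = 14.5168
D_4 = 17.2315
D_5 = 20.4538
Terminal value at t=5: TV = D_6/(r−g) = 20.8628/(0.1099−0.02) = 232.0672
P₀ = 10.3032/(1+0.1099)^1 + 12.2299/(1+0.1099)^2 + 14.5168/(1+0.1099)^3 + 17.2315/(1+0.1099)^4 + 20.4538/(1+0.1099)^5 + 232.0672/(1+0.1099)^5 = 191.1097

$191.11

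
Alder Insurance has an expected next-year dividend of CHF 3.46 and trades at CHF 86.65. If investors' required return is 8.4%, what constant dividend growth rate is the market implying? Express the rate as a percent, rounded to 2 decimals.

From P₀ = D₁/(r − g), the implied growth is g = r − D₁/P₀.
g = 0.084 − 3.46/86.65 = 0.084 − 0.03993 = 0.04407

4.41%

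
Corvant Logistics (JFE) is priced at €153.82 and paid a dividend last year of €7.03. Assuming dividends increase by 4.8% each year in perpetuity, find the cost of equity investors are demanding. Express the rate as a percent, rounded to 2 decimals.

Rearranging the constant-growth DDM: r = D₁/P₀ + g.
D₁ = 7.03 × (1 + 0.048) = 7.3674.
r = 7.3674 / 153.82 + 0.048 = 0.04790 + 0.048 = 0.09590

9.59%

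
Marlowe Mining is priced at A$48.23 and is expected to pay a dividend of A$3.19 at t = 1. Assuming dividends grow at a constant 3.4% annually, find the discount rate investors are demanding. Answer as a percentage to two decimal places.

10.01%

Rearranging the constant-growth DDM: r = D₁/P₀ + g.
r = 3.1900 / 48.23 + 0.034 = 0.06614 + 0.034 = 0.10014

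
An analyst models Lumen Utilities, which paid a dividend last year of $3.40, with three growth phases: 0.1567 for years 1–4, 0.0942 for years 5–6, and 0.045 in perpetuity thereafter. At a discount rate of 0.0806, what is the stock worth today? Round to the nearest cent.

$159.61

Three-stage DDM. Project D₁…D_6; terminal Gordon value at t=6 with g = 0.045; discount at r = 0.0806.
D_1 = 3.9328
D_2 = 4.5490
D_3 = 5.2619
D_4 = 6.0864
D_5 = 6.6598
D_6 = 7.2871
TV_6 = 7.6150/(0.0806−0.045) = 213.9053
P₀ = Σ Dₜ/(1+r)ᵗ + TV_6/(1+r)^6 = 159.6140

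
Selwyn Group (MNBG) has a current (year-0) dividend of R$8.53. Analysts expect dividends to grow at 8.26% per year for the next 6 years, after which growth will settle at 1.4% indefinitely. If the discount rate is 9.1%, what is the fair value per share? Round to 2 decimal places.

R$157.06

Two-stage DDM. Project D₁…D_6 at 0.0826, terminal growth 0.014, discount at r = 0.091.
D_1 = 9.2346
D_2 = 9.9974
D_3 = 10.8231
D_4 = 11.7171
D_5 = 12.6850
D_6 = 13.7327
Terminal value at t=6: TV = D_7/(r−g) = 13.9250/(0.091−0.014) = 180.8441
P₀ = 9.2346/(1+0.091)^1 + 9.9974/(1+0.091)^2 + 10.8231/(1+0.091)^3 + 11.7171/(1+0.091)^4 + 12.6850/(1+0.091)^5 + 13.7327/(1+0.091)^6 + 180.8441/(1+0.091)^6 = 157.0582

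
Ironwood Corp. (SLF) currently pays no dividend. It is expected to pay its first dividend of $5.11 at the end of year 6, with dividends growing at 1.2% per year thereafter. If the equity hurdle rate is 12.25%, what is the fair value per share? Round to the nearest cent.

Deferred-dividend DDM. At t=5 the remaining stream is a growing perpetuity with first payment D_6 = 5.11.
V_5 = D_6/(r−g) = 5.11/(0.1225−0.012) = 46.2443
P₀ = V_5/(1+r)^5 = 46.2443/(1+0.1225)^5 = 25.9494

$25.95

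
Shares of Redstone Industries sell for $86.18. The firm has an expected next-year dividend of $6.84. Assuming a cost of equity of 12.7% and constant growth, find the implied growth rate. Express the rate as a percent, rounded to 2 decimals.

From P₀ = D₁/(r − g), the implied growth is g = r − D₁/P₀.
g = 0.127 − 6.84/86.18 = 0.127 − 0.07937 = 0.04763

4.76%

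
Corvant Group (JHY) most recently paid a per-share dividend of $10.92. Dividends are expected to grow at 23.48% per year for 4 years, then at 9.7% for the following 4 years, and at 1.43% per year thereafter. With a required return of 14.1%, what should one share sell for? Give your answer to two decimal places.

$210.24

Three-stage DDM. Project D₁…D_8; terminal Gordon value at t=8 with g = 0.0143; discount at r = 0.141.
D_1 = 13.4840
D_2 = 16.6501
D_3 = 20.5595
D_4 = 25.3869
D_5 = 27.8494
D_6 = 30.5508
D_7 = 33.5142
D_8 = 36.7651
TV_8 = 37.2908/(0.141−0.0143) = 294.3238
P₀ = Σ Dₜ/(1+r)ᵗ + TV_8/(1+r)^8 = 210.2388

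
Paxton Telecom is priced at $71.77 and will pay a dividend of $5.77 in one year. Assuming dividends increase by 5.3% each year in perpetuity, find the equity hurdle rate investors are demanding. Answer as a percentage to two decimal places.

Rearranging the constant-growth DDM: r = D₁/P₀ + g.
r = 5.7700 / 71.77 + 0.053 = 0.08040 + 0.053 = 0.13340

13.34%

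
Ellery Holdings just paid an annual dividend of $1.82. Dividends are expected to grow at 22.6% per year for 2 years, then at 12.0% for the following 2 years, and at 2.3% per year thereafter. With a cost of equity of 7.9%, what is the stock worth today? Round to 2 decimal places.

$55.64

Three-stage DDM. Project D₁…D_4; terminal Gordon value at t=4 with g = 0.023; discount at r = 0.079.
D_1 = 2.2313
D_2 = 2.7356
D_3 = 3.0639
D_4 = 3.4315
TV_4 = 3.5105/(0.079−0.023) = 62.6868
P₀ = Σ Dₜ/(1+r)ᵗ + TV_4/(1+r)^4 = 55.6360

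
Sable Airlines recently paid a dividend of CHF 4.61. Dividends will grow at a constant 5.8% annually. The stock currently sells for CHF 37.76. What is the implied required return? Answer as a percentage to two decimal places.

Rearranging the constant-growth DDM: r = D₁/P₀ + g.
D₁ = 4.61 × (1 + 0.058) = 4.8774.
r = 4.8774 / 37.76 + 0.058 = 0.12917 + 0.058 = 0.18717

18.72%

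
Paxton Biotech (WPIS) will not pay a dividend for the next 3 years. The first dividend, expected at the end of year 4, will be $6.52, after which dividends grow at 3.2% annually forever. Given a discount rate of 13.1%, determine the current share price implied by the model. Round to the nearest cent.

$45.52

Deferred-dividend DDM. At t=3 the remaining stream is a growing perpetuity with first payment D_4 = 6.52.
V_3 = D_4/(r−g) = 6.52/(0.131−0.032) = 65.8586
P₀ = V_3/(1+r)^3 = 65.8586/(1+0.131)^3 = 45.5223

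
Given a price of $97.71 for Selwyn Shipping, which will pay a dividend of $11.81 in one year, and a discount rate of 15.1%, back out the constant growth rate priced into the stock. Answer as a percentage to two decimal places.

From P₀ = D₁/(r − g), the implied growth is g = r − D₁/P₀.
g = 0.151 − 11.81/97.71 = 0.151 − 0.12087 = 0.03013

3.01%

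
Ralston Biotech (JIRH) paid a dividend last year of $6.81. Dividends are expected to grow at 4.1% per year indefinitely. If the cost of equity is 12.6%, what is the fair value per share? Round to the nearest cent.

$83.40

Gordon growth model: P₀ = D₁/(r − g). D₁ = 6.81 × (1 + 0.041) = 7.0892.
P₀ = 7.0892 / (0.126 − 0.041) = 7.0892 / 0.085 = 83.4025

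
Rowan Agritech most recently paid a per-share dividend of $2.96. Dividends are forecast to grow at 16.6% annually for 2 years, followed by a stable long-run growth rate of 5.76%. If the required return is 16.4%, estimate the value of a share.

$35.46

Two-stage DDM. Project D₁…D_2 at 0.166, terminal growth 0.0576, discount at r = 0.164.
D_1 = 3.4514
D_2 = 4.0243
Terminal value at t=2: TV = D_3/(r−g) = 4.2561/(0.164−0.0576) = 40.0008
P₀ = 3.4514/(1+0.164)^1 + 4.0243/(1+0.164)^2 + 40.0008/(1+0.164)^2 = 35.4584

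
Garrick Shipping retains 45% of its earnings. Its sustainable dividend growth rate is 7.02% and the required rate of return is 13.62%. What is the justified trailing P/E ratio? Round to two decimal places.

Payout ratio b = 1 − 0.45 = 0.55.
Justified trailing P/E = b(1+g)/(r−g) = 0.55×(1+0.0702)/(0.1362−0.0702) = 8.9183

8.92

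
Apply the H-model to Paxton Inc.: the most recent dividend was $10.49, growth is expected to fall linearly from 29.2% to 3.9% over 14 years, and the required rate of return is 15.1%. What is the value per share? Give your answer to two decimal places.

H-model: P₀ = D₀[(1+g_L) + H(g_S−g_L)]/(r−g_L), with H = 14/2 = 7.
P₀ = 10.49 × [(1+0.039) + 7×(0.292−0.039)] / (0.151−0.039)
   = 10.49 × 2.8100 / 0.112 = 263.1866

$263.19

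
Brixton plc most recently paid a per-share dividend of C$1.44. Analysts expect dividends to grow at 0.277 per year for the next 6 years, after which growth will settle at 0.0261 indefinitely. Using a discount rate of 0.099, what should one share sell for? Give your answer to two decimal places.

C$64.98

Two-stage DDM. Project D₁…D_6 at 0.277, terminal growth 0.0261, discount at r = 0.099.
D_1 = 1.8389
D_2 = 2.3482
D_3 = 2.9987
D_4 = 3.8294
D_5 = 4.8901
D_6 = 6.2446
Terminal value at t=6: TV = D_7/(r−g) = 6.4076/(0.099−0.0261) = 87.8962
P₀ = 1.8389/(1+0.099)^1 + 2.3482/(1+0.099)^2 + 2.9987/(1+0.099)^3 + 3.8294/(1+0.099)^4 + 4.8901/(1+0.099)^5 + 6.2446/(1+0.099)^6 + 87.8962/(1+0.099)^6 = 64.9827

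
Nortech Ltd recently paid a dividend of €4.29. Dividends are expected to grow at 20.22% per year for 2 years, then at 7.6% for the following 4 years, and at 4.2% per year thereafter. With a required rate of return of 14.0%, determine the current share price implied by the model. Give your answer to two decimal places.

Three-stage DDM. Project D₁…D_6; terminal Gordon value at t=6 with g = 0.042; discount at r = 0.14.
D_1 = 5.1574
D_2 = 6.2003
D_3 = 6.6715
D_4 = 7.1785
D_5 = 7.7241
D_6 = 8.3111
TV_6 = 8.6602/(0.14−0.042) = 88.3693
P₀ = Σ Dₜ/(1+r)ᵗ + TV_6/(1+r)^6 = 66.1063

€66.11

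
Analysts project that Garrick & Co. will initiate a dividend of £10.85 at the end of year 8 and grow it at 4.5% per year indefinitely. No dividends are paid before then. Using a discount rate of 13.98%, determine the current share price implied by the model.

Deferred-dividend DDM. At t=7 the remaining stream is a growing perpetuity with first payment D_8 = 10.85.
V_7 = D_8/(r−g) = 10.85/(0.1398−0.045) = 114.4515
P₀ = V_7/(1+r)^7 = 114.4515/(1+0.1398)^7 = 45.7953

£45.80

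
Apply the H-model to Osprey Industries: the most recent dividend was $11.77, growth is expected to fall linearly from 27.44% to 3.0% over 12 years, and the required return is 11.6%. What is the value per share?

H-model: P₀ = D₀[(1+g_L) + H(g_S−g_L)]/(r−g_L), with H = 12/2 = 6.
P₀ = 11.77 × [(1+0.03) + 6×(0.2744−0.03)] / (0.116−0.03)
   = 11.77 × 2.4964 / 0.086 = 341.6585

$341.66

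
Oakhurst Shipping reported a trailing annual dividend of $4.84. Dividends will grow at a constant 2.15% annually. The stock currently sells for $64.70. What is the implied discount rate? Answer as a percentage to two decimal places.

Rearranging the constant-growth DDM: r = D₁/P₀ + g.
D₁ = 4.84 × (1 + 0.0215) = 4.9441.
r = 4.9441 / 64.70 + 0.0215 = 0.07642 + 0.0215 = 0.09792

9.79%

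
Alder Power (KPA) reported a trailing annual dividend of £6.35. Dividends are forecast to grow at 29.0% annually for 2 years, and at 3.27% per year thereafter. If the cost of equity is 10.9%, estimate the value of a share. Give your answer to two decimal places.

£132.27

Two-stage DDM. Project D₁…D_2 at 0.29, terminal growth 0.0327, discount at r = 0.109.
D_1 = 8.1915
D_2 = 10.5670
Terminal value at t=2: TV = D_3/(r−g) = 10.9126/(0.109−0.0327) = 143.0220
P₀ = 8.1915/(1+0.109)^1 + 10.5670/(1+0.109)^2 + 143.0220/(1+0.109)^2 = 132.2676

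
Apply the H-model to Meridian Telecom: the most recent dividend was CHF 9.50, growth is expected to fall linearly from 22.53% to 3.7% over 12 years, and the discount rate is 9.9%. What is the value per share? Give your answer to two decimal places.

H-model: P₀ = D₀[(1+g_L) + H(g_S−g_L)]/(r−g_L), with H = 12/2 = 6.
P₀ = 9.50 × [(1+0.037) + 6×(0.2253−0.037)] / (0.099−0.037)
   = 9.50 × 2.1668 / 0.062 = 332.0097

CHF 332.01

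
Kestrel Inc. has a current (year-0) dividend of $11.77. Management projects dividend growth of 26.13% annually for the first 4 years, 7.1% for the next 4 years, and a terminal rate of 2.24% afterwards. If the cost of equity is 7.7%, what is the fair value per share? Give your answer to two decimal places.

$563.73

Three-stage DDM. Project D₁…D_8; terminal Gordon value at t=8 with g = 0.0224; discount at r = 0.077.
D_1 = 14.8455
D_2 = 18.7246
D_3 = 23.6174
D_4 = 29.7886
D_5 = 31.9036
D_6 = 34.1687
D_7 = 36.5947
D_8 = 39.1929
TV_8 = 40.0709/(0.077−0.0224) = 733.8987
P₀ = Σ Dₜ/(1+r)ᵗ + TV_8/(1+r)^8 = 563.7332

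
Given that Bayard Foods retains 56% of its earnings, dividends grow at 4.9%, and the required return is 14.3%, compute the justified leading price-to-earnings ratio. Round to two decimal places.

4.68

Payout ratio b = 1 − 0.56 = 0.44.
Justified leading P/E = b/(r−g) = 0.44/(0.143−0.049) = 4.6809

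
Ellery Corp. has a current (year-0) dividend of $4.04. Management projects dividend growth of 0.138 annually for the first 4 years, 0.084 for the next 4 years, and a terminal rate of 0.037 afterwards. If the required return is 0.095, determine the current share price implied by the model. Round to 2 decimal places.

Three-stage DDM. Project D₁…D_8; terminal Gordon value at t=8 with g = 0.037; discount at r = 0.095.
D_1 = 4.5975
D_2 = 5.2320
D_3 = 5.9540
D_4 = 6.7756
D_5 = 7.3448
D_6 = 7.9618
D_7 = 8.6305
D_8 = 9.3555
TV_8 = 9.7017/(0.095−0.037) = 167.2701
P₀ = Σ Dₜ/(1+r)ᵗ + TV_8/(1+r)^8 = 117.1224

$117.12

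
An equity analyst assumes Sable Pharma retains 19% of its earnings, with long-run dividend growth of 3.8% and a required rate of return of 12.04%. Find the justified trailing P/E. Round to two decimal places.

Payout ratio b = 1 − 0.19 = 0.81.
Justified trailing P/E = b(1+g)/(r−g) = 0.81×(1+0.038)/(0.1204−0.038) = 10.2036

10.20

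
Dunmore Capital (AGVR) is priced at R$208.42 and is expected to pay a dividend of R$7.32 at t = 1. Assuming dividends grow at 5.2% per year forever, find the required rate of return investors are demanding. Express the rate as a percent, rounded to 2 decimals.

Rearranging the constant-growth DDM: r = D₁/P₀ + g.
r = 7.3200 / 208.42 + 0.052 = 0.03512 + 0.052 = 0.08712

8.71%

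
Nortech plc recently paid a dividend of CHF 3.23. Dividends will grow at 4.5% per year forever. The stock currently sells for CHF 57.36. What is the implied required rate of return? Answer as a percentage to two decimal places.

Rearranging the constant-growth DDM: r = D₁/P₀ + g.
D₁ = 3.23 × (1 + 0.045) = 3.3753.
r = 3.3753 / 57.36 + 0.045 = 0.05885 + 0.045 = 0.10385

10.38%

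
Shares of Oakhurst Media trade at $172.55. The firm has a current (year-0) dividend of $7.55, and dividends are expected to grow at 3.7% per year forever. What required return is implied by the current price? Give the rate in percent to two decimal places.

8.24%

Rearranging the constant-growth DDM: r = D₁/P₀ + g.
D₁ = 7.55 × (1 + 0.037) = 7.8293.
r = 7.8293 / 172.55 + 0.037 = 0.04537 + 0.037 = 0.08237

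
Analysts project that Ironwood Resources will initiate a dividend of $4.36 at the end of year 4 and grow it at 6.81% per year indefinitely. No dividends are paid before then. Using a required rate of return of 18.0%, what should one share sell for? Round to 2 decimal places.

Deferred-dividend DDM. At t=3 the remaining stream is a growing perpetuity with first payment D_4 = 4.36.
V_3 = D_4/(r−g) = 4.36/(0.18−0.0681) = 38.9634
P₀ = V_3/(1+r)^3 = 38.9634/(1+0.18)^3 = 23.7143

$23.71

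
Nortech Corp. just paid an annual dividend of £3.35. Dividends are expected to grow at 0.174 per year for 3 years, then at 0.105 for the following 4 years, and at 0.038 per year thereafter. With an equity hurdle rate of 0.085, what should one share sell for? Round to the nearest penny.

Three-stage DDM. Project D₁…D_7; terminal Gordon value at t=7 with g = 0.038; discount at r = 0.085.
D_1 = 3.9329
D_2 = 4.6172
D_3 = 5.4206
D_4 = 5.9898
D_5 = 6.6187
D_6 = 7.3137
D_7 = 8.0816
TV_7 = 8.3887/(0.085−0.038) = 178.4833
P₀ = Σ Dₜ/(1+r)ᵗ + TV_7/(1+r)^7 = 130.3929

£130.39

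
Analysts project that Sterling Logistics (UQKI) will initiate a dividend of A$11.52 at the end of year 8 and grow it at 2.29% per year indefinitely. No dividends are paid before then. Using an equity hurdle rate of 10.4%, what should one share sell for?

A$71.06

Deferred-dividend DDM. At t=7 the remaining stream is a growing perpetuity with first payment D_8 = 11.52.
V_7 = D_8/(r−g) = 11.52/(0.104−0.0229) = 142.0469
P₀ = V_7/(1+r)^7 = 142.0469/(1+0.104)^7 = 71.0637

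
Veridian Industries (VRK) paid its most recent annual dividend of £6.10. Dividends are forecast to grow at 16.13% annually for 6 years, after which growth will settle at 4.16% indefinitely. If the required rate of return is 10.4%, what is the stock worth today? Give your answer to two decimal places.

£181.80

Two-stage DDM. Project D₁…D_6 at 0.1613, terminal growth 0.0416, discount at r = 0.104.
D_1 = 7.0839
D_2 = 8.2266
D_3 = 9.5535
D_4 = 11.0945
D_5 = 12.8840
D_6 = 14.9622
Terminal value at t=6: TV = D_7/(r−g) = 15.5847/(0.104−0.0416) = 249.7542
P₀ = 7.0839/(1+0.104)^1 + 8.2266/(1+0.104)^2 + 9.5535/(1+0.104)^3 + 11.0945/(1+0.104)^4 + 12.8840/(1+0.104)^5 + 14.9622/(1+0.104)^6 + 249.7542/(1+0.104)^6 = 181.7972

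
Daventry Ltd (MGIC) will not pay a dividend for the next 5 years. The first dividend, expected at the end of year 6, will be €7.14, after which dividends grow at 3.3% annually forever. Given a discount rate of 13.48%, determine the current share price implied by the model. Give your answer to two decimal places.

Deferred-dividend DDM. At t=5 the remaining stream is a growing perpetuity with first payment D_6 = 7.14.
V_5 = D_6/(r−g) = 7.14/(0.1348−0.033) = 70.1375
P₀ = V_5/(1+r)^5 = 70.1375/(1+0.1348)^5 = 37.2695

€37.27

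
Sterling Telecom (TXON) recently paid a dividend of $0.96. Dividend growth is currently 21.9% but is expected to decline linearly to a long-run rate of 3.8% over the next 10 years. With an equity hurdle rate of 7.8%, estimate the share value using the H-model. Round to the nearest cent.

$46.63

H-model: P₀ = D₀[(1+g_L) + H(g_S−g_L)]/(r−g_L), with H = 10/2 = 5.
P₀ = 0.96 × [(1+0.038) + 5×(0.219−0.038)] / (0.078−0.038)
   = 0.96 × 1.9430 / 0.04 = 46.6320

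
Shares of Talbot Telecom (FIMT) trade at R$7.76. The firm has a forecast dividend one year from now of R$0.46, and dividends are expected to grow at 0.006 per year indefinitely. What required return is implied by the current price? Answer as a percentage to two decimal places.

6.53%

Rearranging the constant-growth DDM: r = D₁/P₀ + g.
r = 0.4600 / 7.76 + 0.006 = 0.05928 + 0.006 = 0.06528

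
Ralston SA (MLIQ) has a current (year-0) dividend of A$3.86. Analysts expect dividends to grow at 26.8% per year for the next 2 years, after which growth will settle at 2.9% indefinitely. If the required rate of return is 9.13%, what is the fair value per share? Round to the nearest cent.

A$95.77

Two-stage DDM. Project D₁…D_2 at 0.268, terminal growth 0.029, discount at r = 0.0913.
D_1 = 4.8945
D_2 = 6.2062
Terminal value at t=2: TV = D_3/(r−g) = 6.3862/(0.0913−0.029) = 102.5069
P₀ = 4.8945/(1+0.0913)^1 + 6.2062/(1+0.0913)^2 + 102.5069/(1+0.0913)^2 = 95.7688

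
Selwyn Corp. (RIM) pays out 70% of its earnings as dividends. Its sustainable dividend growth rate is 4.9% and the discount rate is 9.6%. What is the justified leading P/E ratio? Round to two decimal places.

Justified leading P/E = b/(r−g) = 0.70/(0.096−0.049) = 14.8936

14.89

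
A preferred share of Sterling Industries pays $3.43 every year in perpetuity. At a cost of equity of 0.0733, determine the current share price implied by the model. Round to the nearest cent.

Zero-growth DDM (perpetuity): P₀ = D/r = 3.43 / 0.0733 = 46.7940

$46.79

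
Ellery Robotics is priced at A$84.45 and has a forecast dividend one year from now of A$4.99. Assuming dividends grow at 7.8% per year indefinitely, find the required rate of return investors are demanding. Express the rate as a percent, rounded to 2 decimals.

13.71%

Rearranging the constant-growth DDM: r = D₁/P₀ + g.
r = 4.9900 / 84.45 + 0.078 = 0.05909 + 0.078 = 0.13709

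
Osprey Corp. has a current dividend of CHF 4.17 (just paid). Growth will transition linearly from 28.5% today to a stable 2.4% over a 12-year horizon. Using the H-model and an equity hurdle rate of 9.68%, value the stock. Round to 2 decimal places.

CHF 148.36

H-model: P₀ = D₀[(1+g_L) + H(g_S−g_L)]/(r−g_L), with H = 12/2 = 6.
P₀ = 4.17 × [(1+0.024) + 6×(0.285−0.024)] / (0.0968−0.024)
   = 4.17 × 2.5900 / 0.0728 = 148.3558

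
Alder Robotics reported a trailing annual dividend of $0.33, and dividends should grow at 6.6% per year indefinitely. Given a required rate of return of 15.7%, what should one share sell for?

$3.87

Gordon growth model: P₀ = D₁/(r − g). D₁ = 0.33 × (1 + 0.066) = 0.3518.
P₀ = 0.3518 / (0.157 − 0.066) = 0.3518 / 0.091 = 3.8657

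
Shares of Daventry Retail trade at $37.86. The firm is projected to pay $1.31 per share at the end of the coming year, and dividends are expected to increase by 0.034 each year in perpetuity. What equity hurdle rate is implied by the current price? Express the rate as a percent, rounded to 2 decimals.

6.86%

Rearranging the constant-growth DDM: r = D₁/P₀ + g.
r = 1.3100 / 37.86 + 0.034 = 0.03460 + 0.034 = 0.06860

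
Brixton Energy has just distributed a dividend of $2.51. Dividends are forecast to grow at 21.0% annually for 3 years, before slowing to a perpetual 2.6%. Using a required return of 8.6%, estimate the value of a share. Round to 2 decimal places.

Two-stage DDM. Project D₁…D_3 at 0.21, terminal growth 0.026, discount at r = 0.086.
D_1 = 3.0371
D_2 = 3.6749
D_3 = 4.4466
Terminal value at t=3: TV = D_4/(r−g) = 4.5622/(0.086−0.026) = 76.0372
P₀ = 3.0371/(1+0.086)^1 + 3.6749/(1+0.086)^2 + 4.4466/(1+0.086)^3 + 76.0372/(1+0.086)^3 = 68.7500

$68.75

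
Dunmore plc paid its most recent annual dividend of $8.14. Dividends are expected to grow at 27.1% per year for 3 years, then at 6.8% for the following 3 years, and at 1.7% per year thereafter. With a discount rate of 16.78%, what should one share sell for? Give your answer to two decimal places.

$109.53

Three-stage DDM. Project D₁…D_6; terminal Gordon value at t=6 with g = 0.017; discount at r = 0.1678.
D_1 = 10.3459
D_2 = 13.1497
D_3 = 16.7133
D_4 = 17.8498
D_5 = 19.0635
D_6 = 20.3599
TV_6 = 20.7060/(0.1678−0.017) = 137.3076
P₀ = Σ Dₜ/(1+r)ᵗ + TV_6/(1+r)^6 = 109.5336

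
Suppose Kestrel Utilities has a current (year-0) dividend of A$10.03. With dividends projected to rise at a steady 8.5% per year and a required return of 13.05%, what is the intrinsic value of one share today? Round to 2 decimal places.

Gordon growth model: P₀ = D₁/(r − g). D₁ = 10.03 × (1 + 0.085) = 10.8825.
P₀ = 10.8825 / (0.1305 − 0.085) = 10.8825 / 0.0455 = 239.1769

A$239.18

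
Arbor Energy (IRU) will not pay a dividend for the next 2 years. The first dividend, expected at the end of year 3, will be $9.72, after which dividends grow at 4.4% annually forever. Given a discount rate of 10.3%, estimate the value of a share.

$135.41

Deferred-dividend DDM. At t=2 the remaining stream is a growing perpetuity with first payment D_3 = 9.72.
V_2 = D_3/(r−g) = 9.72/(0.103−0.044) = 164.7458
P₀ = V_2/(1+r)^2 = 164.7458/(1+0.103)^2 = 135.4139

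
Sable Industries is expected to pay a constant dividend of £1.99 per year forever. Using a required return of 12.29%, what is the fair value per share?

Zero-growth DDM (perpetuity): P₀ = D/r = 1.99 / 0.1229 = 16.1920

£16.19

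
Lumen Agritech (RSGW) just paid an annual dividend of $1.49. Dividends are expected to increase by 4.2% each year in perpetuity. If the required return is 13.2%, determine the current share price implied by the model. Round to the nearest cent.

Gordon growth model: P₀ = D₁/(r − g). D₁ = 1.49 × (1 + 0.042) = 1.5526.
P₀ = 1.5526 / (0.132 − 0.042) = 1.5526 / 0.09 = 17.2509

$17.25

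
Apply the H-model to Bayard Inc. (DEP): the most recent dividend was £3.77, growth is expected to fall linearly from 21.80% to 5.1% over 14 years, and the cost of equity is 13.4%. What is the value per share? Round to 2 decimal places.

H-model: P₀ = D₀[(1+g_L) + H(g_S−g_L)]/(r−g_L), with H = 14/2 = 7.
P₀ = 3.77 × [(1+0.051) + 7×(0.218−0.051)] / (0.134−0.051)
   = 3.77 × 2.2200 / 0.083 = 100.8361

£100.84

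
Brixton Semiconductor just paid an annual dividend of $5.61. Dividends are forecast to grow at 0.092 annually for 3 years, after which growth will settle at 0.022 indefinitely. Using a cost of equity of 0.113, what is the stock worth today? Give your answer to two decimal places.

$75.71

Two-stage DDM. Project D₁…D_3 at 0.092, terminal growth 0.022, discount at r = 0.113.
D_1 = 6.1261
D_2 = 6.6897
D_3 = 7.3052
Terminal value at t=3: TV = D_4/(r−g) = 7.4659/(0.113−0.022) = 82.0428
P₀ = 6.1261/(1+0.113)^1 + 6.6897/(1+0.113)^2 + 7.3052/(1+0.113)^3 + 82.0428/(1+0.113)^3 = 75.7080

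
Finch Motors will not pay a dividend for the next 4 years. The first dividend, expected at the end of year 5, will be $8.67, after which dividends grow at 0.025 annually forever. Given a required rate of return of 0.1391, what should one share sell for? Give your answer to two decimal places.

Deferred-dividend DDM. At t=4 the remaining stream is a growing perpetuity with first payment D_5 = 8.67.
V_4 = D_5/(r−g) = 8.67/(0.1391−0.025) = 75.9860
P₀ = V_4/(1+r)^4 = 75.9860/(1+0.1391)^4 = 45.1322

$45.13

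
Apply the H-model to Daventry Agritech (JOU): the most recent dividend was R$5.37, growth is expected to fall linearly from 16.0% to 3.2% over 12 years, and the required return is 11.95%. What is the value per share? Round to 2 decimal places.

R$110.47

H-model: P₀ = D₀[(1+g_L) + H(g_S−g_L)]/(r−g_L), with H = 12/2 = 6.
P₀ = 5.37 × [(1+0.032) + 6×(0.16−0.032)] / (0.1195−0.032)
   = 5.37 × 1.8000 / 0.0875 = 110.4686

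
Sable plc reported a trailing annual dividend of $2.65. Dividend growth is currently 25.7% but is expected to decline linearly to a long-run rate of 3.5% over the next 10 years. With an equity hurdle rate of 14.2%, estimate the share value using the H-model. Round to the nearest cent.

$53.12

H-model: P₀ = D₀[(1+g_L) + H(g_S−g_L)]/(r−g_L), with H = 10/2 = 5.
P₀ = 2.65 × [(1+0.035) + 5×(0.257−0.035)] / (0.142−0.035)
   = 2.65 × 2.1450 / 0.107 = 53.1238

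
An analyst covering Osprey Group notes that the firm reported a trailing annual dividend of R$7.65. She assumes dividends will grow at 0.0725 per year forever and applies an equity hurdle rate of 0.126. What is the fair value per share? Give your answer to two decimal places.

R$153.36

Gordon growth model: P₀ = D₁/(r − g). D₁ = 7.65 × (1 + 0.0725) = 8.2046.
P₀ = 8.2046 / (0.126 − 0.0725) = 8.2046 / 0.0535 = 153.3575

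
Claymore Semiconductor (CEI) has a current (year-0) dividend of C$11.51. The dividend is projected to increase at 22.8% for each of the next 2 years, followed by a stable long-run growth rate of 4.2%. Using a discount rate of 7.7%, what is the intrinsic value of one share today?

C$473.58

Two-stage DDM. Project D₁…D_2 at 0.228, terminal growth 0.042, discount at r = 0.077.
D_1 = 14.1343
D_2 = 17.3569
Terminal value at t=2: TV = D_3/(r−g) = 18.0859/(0.077−0.042) = 516.7396
P₀ = 14.1343/(1+0.077)^1 + 17.3569/(1+0.077)^2 + 516.7396/(1+0.077)^2 = 473.5799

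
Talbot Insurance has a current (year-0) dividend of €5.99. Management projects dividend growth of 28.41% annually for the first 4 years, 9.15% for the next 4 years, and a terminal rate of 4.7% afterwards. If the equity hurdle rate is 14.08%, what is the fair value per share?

Three-stage DDM. Project D₁…D_8; terminal Gordon value at t=8 with g = 0.047; discount at r = 0.1408.
D_1 = 7.6918
D_2 = 9.8770
D_3 = 12.6830
D_4 = 16.2863
D_5 = 17.7765
D_6 = 19.4030
D_7 = 21.1784
D_8 = 23.1162
TV_8 = 24.2027/(0.1408−0.047) = 258.0245
P₀ = Σ Dₜ/(1+r)ᵗ + TV_8/(1+r)^8 = 156.9202

€156.92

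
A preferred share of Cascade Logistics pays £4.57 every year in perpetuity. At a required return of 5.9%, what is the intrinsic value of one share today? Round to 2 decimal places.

£77.46

Zero-growth DDM (perpetuity): P₀ = D/r = 4.57 / 0.059 = 77.4576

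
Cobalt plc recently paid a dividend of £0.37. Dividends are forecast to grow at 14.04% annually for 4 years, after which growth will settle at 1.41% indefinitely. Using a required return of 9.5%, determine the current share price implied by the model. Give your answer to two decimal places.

£7.10

Two-stage DDM. Project D₁…D_4 at 0.1404, terminal growth 0.0141, discount at r = 0.095.
D_1 = 0.4219
D_2 = 0.4812
D_3 = 0.5487
D_4 = 0.6258
Terminal value at t=4: TV = D_5/(r−g) = 0.6346/(0.095−0.0141) = 7.8445
P₀ = 0.4219/(1+0.095)^1 + 0.4812/(1+0.095)^2 + 0.5487/(1+0.095)^3 + 0.6258/(1+0.095)^4 + 7.8445/(1+0.095)^4 = 7.0963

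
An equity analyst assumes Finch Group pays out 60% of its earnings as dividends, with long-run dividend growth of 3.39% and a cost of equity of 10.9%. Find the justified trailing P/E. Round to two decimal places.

8.26

Justified trailing P/E = b(1+g)/(r−g) = 0.60×(1+0.0339)/(0.109−0.0339) = 8.2602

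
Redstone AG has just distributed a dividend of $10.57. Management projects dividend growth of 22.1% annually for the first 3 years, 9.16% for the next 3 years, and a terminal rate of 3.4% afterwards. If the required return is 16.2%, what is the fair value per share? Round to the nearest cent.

$149.68

Three-stage DDM. Project D₁…D_6; terminal Gordon value at t=6 with g = 0.034; discount at r = 0.162.
D_1 = 12.9060
D_2 = 15.7582
D_3 = 19.2407
D_4 = 21.0032
D_5 = 22.9271
D_6 = 25.0272
TV_6 = 25.8781/(0.162−0.034) = 202.1730
P₀ = Σ Dₜ/(1+r)ᵗ + TV_6/(1+r)^6 = 149.6767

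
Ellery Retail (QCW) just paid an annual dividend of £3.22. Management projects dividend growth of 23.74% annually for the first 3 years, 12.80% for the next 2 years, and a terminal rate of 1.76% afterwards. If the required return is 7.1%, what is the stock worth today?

£128.70

Three-stage DDM. Project D₁…D_5; terminal Gordon value at t=5 with g = 0.0176; discount at r = 0.071.
D_1 = 3.9844
D_2 = 4.9303
D_3 = 6.1008
D_4 = 6.8817
D_5 = 7.7625
TV_5 = 7.8992/(0.071−0.0176) = 147.9245
P₀ = Σ Dₜ/(1+r)ᵗ + TV_5/(1+r)^5 = 128.7006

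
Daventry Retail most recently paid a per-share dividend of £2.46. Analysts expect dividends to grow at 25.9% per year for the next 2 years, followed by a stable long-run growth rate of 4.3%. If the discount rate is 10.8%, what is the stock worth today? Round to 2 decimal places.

£56.94

Two-stage DDM. Project D₁…D_2 at 0.259, terminal growth 0.043, discount at r = 0.108.
D_1 = 3.0971
D_2 = 3.8993
Terminal value at t=2: TV = D_3/(r−g) = 4.0670/(0.108−0.043) = 62.5688
P₀ = 3.0971/(1+0.108)^1 + 3.8993/(1+0.108)^2 + 62.5688/(1+0.108)^2 = 56.9371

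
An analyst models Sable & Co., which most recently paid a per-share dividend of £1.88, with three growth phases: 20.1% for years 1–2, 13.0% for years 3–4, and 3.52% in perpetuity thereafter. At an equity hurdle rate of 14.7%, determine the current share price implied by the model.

Three-stage DDM. Project D₁…D_4; terminal Gordon value at t=4 with g = 0.0352; discount at r = 0.147.
D_1 = 2.2579
D_2 = 2.7117
D_3 = 3.0642
D_4 = 3.4626
TV_4 = 3.5845/(0.147−0.0352) = 32.0615
P₀ = Σ Dₜ/(1+r)ᵗ + TV_4/(1+r)^4 = 26.5846

£26.58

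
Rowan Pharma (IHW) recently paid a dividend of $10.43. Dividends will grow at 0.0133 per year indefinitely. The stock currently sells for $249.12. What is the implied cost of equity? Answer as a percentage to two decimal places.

Rearranging the constant-growth DDM: r = D₁/P₀ + g.
D₁ = 10.43 × (1 + 0.0133) = 10.5687.
r = 10.5687 / 249.12 + 0.0133 = 0.04242 + 0.0133 = 0.05572

5.57%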